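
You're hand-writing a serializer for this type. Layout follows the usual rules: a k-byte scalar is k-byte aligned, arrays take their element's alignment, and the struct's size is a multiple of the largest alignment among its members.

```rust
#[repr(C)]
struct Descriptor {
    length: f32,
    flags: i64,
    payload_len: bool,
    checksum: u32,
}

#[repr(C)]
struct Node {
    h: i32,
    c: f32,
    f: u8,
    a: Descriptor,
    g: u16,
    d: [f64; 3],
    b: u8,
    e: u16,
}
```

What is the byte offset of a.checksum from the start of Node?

Descriptor: 0..4  length  (4B, 4-aligned); 4..8  -- padding (4B); 8..16  flags  (8B, 8-aligned); 16..17  payload_len  (1B, 1-aligned); 17..20  -- padding (3B); 20..24  checksum  (4B, 4-aligned); sizeof = 24, alignof = 8
0..4  h  (4B, 4-aligned)
4..8  c  (4B, 4-aligned)
8..9  f  (1B, 1-aligned)
9..16  -- padding (7B)
16..40  a  (24B, 8-aligned)
within Descriptor: checksum at 20
16 + 20 = 36

36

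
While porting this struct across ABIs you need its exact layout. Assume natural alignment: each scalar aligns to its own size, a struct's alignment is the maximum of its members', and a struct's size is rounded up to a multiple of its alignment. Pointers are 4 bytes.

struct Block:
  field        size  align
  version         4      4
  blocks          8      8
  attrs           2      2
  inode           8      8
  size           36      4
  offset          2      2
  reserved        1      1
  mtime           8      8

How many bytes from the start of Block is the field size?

version at 0 (size 4, align 4) → ends 4
pad 4 to align 8 for blocks
blocks at 8 (size 8, align 8) → ends 16
attrs at 16 (size 2, align 2) → ends 18
pad 6 to align 8 for inode
inode at 24 (size 8, align 8) → ends 32
size at 32 (size 36, align 4) → ends 68

32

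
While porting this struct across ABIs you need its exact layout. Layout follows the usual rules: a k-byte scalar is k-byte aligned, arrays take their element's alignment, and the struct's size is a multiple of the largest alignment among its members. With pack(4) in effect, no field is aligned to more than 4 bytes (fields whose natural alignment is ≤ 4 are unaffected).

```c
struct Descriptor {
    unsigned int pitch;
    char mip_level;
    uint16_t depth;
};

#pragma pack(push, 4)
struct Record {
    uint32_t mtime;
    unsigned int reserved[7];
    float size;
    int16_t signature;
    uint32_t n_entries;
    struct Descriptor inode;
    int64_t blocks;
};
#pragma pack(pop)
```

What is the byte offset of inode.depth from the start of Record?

Descriptor: pitch at 0 (size 4, align 4) → ends 4; mip_level at 4 (size 1, align 1) → ends 5; pad 1 to align 2 for depth; depth at 6 (size 2, align 2) → ends 8; total 8 bytes, alignment 4
mtime at 0 (size 4, align 4) → ends 4
reserved at 4 (size 28, align 4) → ends 32
size at 32 (size 4, align 4) → ends 36
signature at 36 (size 2, align 2) → ends 38
pad 2 to align 4 for n_entries
n_entries at 40 (size 4, align 4) → ends 44
inode at 44 (size 8, align 4) → ends 52
within Descriptor: depth at 6
44 + 6 = 50

50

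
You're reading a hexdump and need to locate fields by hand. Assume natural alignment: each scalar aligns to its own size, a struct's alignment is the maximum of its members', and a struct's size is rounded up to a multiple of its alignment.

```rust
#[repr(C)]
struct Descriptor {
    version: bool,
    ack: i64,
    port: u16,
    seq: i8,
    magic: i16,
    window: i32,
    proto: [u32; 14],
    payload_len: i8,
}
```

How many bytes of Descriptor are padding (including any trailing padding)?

13

0..1  version  (1B, 1-aligned)
1..8  -- padding (7B)
8..16  ack  (8B, 8-aligned)
16..18  port  (2B, 2-aligned)
18..19  seq  (1B, 1-aligned)
19..20  -- padding (1B)
20..22  magic  (2B, 2-aligned)
22..24  -- padding (2B)
24..28  window  (4B, 4-aligned)
28..84  proto  (56B, 4-aligned)
84..85  payload_len  (1B, 1-aligned)
85..88  -- tail padding (3B)
sizeof = 88, alignof = 8
data bytes 75, size 88 → padding 13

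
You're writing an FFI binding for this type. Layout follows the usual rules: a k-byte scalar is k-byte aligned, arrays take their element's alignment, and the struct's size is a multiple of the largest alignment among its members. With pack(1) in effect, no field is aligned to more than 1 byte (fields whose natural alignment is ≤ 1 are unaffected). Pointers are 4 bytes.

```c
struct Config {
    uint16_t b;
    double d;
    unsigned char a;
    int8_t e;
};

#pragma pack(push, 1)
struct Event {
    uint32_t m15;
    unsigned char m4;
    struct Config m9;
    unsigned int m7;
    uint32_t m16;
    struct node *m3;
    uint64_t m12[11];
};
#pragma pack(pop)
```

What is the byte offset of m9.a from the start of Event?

21

Config: b at 0 (size 2, align 2) → ends 2; pad 6 to align 8 for d; d at 8 (size 8, align 8) → ends 16; a at 16 (size 1, align 1) → ends 17; e at 17 (size 1, align 1) → ends 18; tail pad 6 to reach multiple of 8; total 24 bytes, alignment 8
m15 at 0 (size 4, align 1) → ends 4
m4 at 4 (size 1, align 1) → ends 5
m9 at 5 (size 24, align 1) → ends 29
within Config: a at 16
5 + 16 = 21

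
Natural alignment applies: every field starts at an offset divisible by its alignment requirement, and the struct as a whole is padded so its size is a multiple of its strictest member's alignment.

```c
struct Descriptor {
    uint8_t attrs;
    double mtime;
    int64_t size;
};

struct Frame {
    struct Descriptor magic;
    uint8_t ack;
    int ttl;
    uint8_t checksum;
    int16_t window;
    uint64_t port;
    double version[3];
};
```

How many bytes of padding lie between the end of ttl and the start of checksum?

Descriptor: attrs at 0 (size 1, align 1) → ends 1; pad 7 to align 8 for mtime; mtime at 8 (size 8, align 8) → ends 16; size at 16 (size 8, align 8) → ends 24; total 24 bytes, alignment 8
magic at 0 (size 24, align 8) → ends 24
ack at 24 (size 1, align 1) → ends 25
pad 3 to align 4 for ttl
ttl at 28 (size 4, align 4) → ends 32
checksum at 32 (size 1, align 1) → ends 33

0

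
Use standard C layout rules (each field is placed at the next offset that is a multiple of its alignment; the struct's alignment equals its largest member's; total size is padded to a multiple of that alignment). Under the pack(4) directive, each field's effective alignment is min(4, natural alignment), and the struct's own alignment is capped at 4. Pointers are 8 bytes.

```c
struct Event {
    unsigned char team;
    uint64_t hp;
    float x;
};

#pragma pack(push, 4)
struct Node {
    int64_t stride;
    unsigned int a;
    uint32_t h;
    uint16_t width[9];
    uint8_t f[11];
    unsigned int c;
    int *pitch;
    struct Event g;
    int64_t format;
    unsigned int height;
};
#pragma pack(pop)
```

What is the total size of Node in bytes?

Event: @0: team [1B, align 1] → 1; +7 pad (align 8); @8: hp [8B, align 8] → 16; @16: x [4B, align 4] → 20; +4 tail pad (align 8); size 24, align 8
@0: stride [8B, align 4] → 8
@8: a [4B, align 4] → 12
@12: h [4B, align 4] → 16
@16: width [18B, align 2] → 34
@34: f [11B, align 1] → 45
+3 pad (align 4)
@48: c [4B, align 4] → 52
@52: pitch [8B, align 4] → 60
@60: g [24B, align 4] → 84
@84: format [8B, align 4] → 92
@92: height [4B, align 4] → 96
size 96, align 4

96 bytes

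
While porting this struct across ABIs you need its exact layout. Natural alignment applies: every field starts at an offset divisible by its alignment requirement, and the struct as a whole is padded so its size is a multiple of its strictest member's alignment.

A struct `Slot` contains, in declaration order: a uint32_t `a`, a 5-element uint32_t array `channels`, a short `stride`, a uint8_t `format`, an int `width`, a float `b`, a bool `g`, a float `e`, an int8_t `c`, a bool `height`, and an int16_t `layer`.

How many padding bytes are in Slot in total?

a at 0 (size 4, align 4) → ends 4
channels at 4 (size 20, align 4) → ends 24
stride at 24 (size 2, align 2) → ends 26
format at 26 (size 1, align 1) → ends 27
pad 1 to align 4 for width
width at 28 (size 4, align 4) → ends 32
b at 32 (size 4, align 4) → ends 36
g at 36 (size 1, align 1) → ends 37
pad 3 to align 4 for e
e at 40 (size 4, align 4) → ends 44
c at 44 (size 1, align 1) → ends 45
height at 45 (size 1, align 1) → ends 46
layer at 46 (size 2, align 2) → ends 48
total 48 bytes, alignment 4
data bytes 44, size 48 → padding 4

4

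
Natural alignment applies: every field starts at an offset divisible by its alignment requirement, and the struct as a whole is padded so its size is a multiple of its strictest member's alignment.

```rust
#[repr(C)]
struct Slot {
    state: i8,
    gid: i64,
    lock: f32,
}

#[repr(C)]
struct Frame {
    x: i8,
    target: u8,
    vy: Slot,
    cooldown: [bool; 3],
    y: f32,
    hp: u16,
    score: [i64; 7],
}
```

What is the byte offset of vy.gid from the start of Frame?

16

Slot: state at 0 (size 1, align 1) → ends 1; pad 7 to align 8 for gid; gid at 8 (size 8, align 8) → ends 16; lock at 16 (size 4, align 4) → ends 20; tail pad 4 to reach multiple of 8; total 24 bytes, alignment 8
x at 0 (size 1, align 1) → ends 1
target at 1 (size 1, align 1) → ends 2
pad 6 to align 8 for vy
vy at 8 (size 24, align 8) → ends 32
within Slot: gid at 8
8 + 8 = 16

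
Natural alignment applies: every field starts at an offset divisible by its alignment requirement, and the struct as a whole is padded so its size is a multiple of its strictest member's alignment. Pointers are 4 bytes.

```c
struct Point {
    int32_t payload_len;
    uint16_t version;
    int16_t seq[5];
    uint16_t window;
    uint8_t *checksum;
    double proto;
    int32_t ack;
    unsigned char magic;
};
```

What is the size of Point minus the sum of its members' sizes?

5

0..4  payload_len  (4B, 4-aligned)
4..6  version  (2B, 2-aligned)
6..16  seq  (10B, 2-aligned)
16..18  window  (2B, 2-aligned)
18..20  -- padding (2B)
20..24  checksum  (4B, 4-aligned)
24..32  proto  (8B, 8-aligned)
32..36  ack  (4B, 4-aligned)
36..37  magic  (1B, 1-aligned)
37..40  -- tail padding (3B)
sizeof = 40, alignof = 8
data bytes 35, size 40 → padding 5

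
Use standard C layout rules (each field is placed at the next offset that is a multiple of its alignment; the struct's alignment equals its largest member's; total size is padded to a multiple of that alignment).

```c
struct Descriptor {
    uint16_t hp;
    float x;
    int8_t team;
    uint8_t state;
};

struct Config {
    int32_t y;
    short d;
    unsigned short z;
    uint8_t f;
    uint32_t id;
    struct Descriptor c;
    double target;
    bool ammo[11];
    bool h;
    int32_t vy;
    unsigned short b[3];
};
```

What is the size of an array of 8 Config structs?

512

Descriptor: 0..2  hp  (2B, 2-aligned); 2..4  -- padding (2B); 4..8  x  (4B, 4-aligned); 8..9  team  (1B, 1-aligned); 9..10  state  (1B, 1-aligned); 10..12  -- tail padding (2B); sizeof = 12, alignof = 4
0..4  y  (4B, 4-aligned)
4..6  d  (2B, 2-aligned)
6..8  z  (2B, 2-aligned)
8..9  f  (1B, 1-aligned)
9..12  -- padding (3B)
12..16  id  (4B, 4-aligned)
16..28  c  (12B, 4-aligned)
28..32  -- padding (4B)
32..40  target  (8B, 8-aligned)
40..51  ammo  (11B, 1-aligned)
51..52  h  (1B, 1-aligned)
52..56  vy  (4B, 4-aligned)
56..62  b  (6B, 2-aligned)
62..64  -- tail padding (2B)
sizeof = 64, alignof = 8
array of 8: 8 × 64 = 512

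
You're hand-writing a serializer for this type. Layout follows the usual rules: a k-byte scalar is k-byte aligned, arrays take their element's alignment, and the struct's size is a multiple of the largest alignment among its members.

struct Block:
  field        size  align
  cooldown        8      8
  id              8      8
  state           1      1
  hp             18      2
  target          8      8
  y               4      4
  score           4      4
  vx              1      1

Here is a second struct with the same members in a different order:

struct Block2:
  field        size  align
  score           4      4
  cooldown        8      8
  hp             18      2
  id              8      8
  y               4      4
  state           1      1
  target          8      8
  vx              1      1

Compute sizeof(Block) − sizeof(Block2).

-8

@0: cooldown [8B, align 8] → 8
@8: id [8B, align 8] → 16
@16: state [1B, align 1] → 17
+1 pad (align 2)
@18: hp [18B, align 2] → 36
+4 pad (align 8)
@40: target [8B, align 8] → 48
@48: y [4B, align 4] → 52
@52: score [4B, align 4] → 56
@56: vx [1B, align 1] → 57
+7 tail pad (align 8)
size 64, align 8
— Block2 —
@0: score [4B, align 4] → 4
+4 pad (align 8)
@8: cooldown [8B, align 8] → 16
@16: hp [18B, align 2] → 34
+6 pad (align 8)
@40: id [8B, align 8] → 48
@48: y [4B, align 4] → 52
@52: state [1B, align 1] → 53
+3 pad (align 8)
@56: target [8B, align 8] → 64
@64: vx [1B, align 1] → 65
+7 tail pad (align 8)
size 72, align 8
64 − 72 = -8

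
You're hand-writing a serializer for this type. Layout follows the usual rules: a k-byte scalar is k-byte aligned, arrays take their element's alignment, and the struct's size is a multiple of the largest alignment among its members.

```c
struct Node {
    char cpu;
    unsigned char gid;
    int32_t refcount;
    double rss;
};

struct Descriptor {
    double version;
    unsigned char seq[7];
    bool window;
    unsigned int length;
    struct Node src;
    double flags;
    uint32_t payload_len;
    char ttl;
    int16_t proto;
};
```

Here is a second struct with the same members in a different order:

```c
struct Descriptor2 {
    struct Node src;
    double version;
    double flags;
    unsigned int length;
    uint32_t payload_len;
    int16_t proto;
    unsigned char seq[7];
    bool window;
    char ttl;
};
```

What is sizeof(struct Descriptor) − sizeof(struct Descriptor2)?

Node: 0..1  cpu  (1B, 1-aligned); 1..2  gid  (1B, 1-aligned); 2..4  -- padding (2B); 4..8  refcount  (4B, 4-aligned); 8..16  rss  (8B, 8-aligned); sizeof = 16, alignof = 8
0..8  version  (8B, 8-aligned)
8..15  seq  (7B, 1-aligned)
15..16  window  (1B, 1-aligned)
16..20  length  (4B, 4-aligned)
20..24  -- padding (4B)
24..40  src  (16B, 8-aligned)
40..48  flags  (8B, 8-aligned)
48..52  payload_len  (4B, 4-aligned)
52..53  ttl  (1B, 1-aligned)
53..54  -- padding (1B)
54..56  proto  (2B, 2-aligned)
sizeof = 56, alignof = 8
— Descriptor2 —
0..16  src  (16B, 8-aligned)
16..24  version  (8B, 8-aligned)
24..32  flags  (8B, 8-aligned)
32..36  length  (4B, 4-aligned)
36..40  payload_len  (4B, 4-aligned)
40..42  proto  (2B, 2-aligned)
42..49  seq  (7B, 1-aligned)
49..50  window  (1B, 1-aligned)
50..51  ttl  (1B, 1-aligned)
51..56  -- tail padding (5B)
sizeof = 56, alignof = 8
56 − 56 = 0

0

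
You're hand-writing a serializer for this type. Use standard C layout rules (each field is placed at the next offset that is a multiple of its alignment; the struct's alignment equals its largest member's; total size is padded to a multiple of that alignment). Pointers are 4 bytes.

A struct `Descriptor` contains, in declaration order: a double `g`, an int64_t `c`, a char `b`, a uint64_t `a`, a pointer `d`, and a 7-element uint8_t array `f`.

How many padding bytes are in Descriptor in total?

@0: g [8B, align 8] → 8
@8: c [8B, align 8] → 16
@16: b [1B, align 1] → 17
+7 pad (align 8)
@24: a [8B, align 8] → 32
@32: d [4B, align 4] → 36
@36: f [7B, align 1] → 43
+5 tail pad (align 8)
size 48, align 8
data bytes 36, size 48 → padding 12

12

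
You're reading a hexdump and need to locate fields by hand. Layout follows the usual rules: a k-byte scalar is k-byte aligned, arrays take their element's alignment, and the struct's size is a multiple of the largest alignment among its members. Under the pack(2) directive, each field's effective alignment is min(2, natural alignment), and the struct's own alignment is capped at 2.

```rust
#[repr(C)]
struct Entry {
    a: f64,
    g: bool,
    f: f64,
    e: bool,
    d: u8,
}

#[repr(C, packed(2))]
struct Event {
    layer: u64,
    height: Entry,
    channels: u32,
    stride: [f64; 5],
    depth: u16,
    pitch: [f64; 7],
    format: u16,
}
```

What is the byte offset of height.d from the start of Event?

Entry: 0..8  a  (8B, 8-aligned); 8..9  g  (1B, 1-aligned); 9..16  -- padding (7B); 16..24  f  (8B, 8-aligned); 24..25  e  (1B, 1-aligned); 25..26  d  (1B, 1-aligned); 26..32  -- tail padding (6B); sizeof = 32, alignof = 8
0..8  layer  (8B, 2-aligned)
8..40  height  (32B, 2-aligned)
within Entry: d at 25
8 + 25 = 33

33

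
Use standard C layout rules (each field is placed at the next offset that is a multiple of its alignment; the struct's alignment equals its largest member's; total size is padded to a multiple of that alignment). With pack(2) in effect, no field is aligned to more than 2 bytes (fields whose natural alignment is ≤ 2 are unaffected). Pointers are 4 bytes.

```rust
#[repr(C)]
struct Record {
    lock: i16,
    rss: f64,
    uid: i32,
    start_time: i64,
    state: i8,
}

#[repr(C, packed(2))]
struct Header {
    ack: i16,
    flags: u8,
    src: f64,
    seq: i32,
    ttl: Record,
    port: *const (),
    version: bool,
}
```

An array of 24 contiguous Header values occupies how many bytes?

1488

Record: lock at 0 (size 2, align 2) → ends 2; pad 6 to align 8 for rss; rss at 8 (size 8, align 8) → ends 16; uid at 16 (size 4, align 4) → ends 20; pad 4 to align 8 for start_time; start_time at 24 (size 8, align 8) → ends 32; state at 32 (size 1, align 1) → ends 33; tail pad 7 to reach multiple of 8; total 40 bytes, alignment 8
ack at 0 (size 2, align 2) → ends 2
flags at 2 (size 1, align 1) → ends 3
pad 1 to align 2 for src
src at 4 (size 8, align 2) → ends 12
seq at 12 (size 4, align 2) → ends 16
ttl at 16 (size 40, align 2) → ends 56
port at 56 (size 4, align 2) → ends 60
version at 60 (size 1, align 1) → ends 61
tail pad 1 to reach multiple of 2
total 62 bytes, alignment 2
array of 24: 24 × 62 = 1488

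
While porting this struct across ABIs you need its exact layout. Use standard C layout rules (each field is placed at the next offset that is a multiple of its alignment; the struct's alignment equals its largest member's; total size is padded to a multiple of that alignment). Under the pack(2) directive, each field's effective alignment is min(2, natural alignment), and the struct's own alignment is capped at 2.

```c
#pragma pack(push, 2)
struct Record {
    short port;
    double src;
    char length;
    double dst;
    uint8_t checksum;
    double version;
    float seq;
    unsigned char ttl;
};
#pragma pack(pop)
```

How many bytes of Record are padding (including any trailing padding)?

port at 0 (size 2, align 2) → ends 2
src at 2 (size 8, align 2) → ends 10
length at 10 (size 1, align 1) → ends 11
pad 1 to align 2 for dst
dst at 12 (size 8, align 2) → ends 20
checksum at 20 (size 1, align 1) → ends 21
pad 1 to align 2 for version
version at 22 (size 8, align 2) → ends 30
seq at 30 (size 4, align 2) → ends 34
ttl at 34 (size 1, align 1) → ends 35
tail pad 1 to reach multiple of 2
total 36 bytes, alignment 2
data bytes 33, size 36 → padding 3

3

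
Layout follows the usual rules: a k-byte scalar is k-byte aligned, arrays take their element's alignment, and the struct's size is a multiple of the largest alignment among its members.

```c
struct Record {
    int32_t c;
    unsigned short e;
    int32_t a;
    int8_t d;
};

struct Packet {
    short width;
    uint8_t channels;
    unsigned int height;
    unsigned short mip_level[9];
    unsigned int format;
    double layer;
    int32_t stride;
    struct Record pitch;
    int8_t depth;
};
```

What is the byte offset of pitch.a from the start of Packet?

52

Record: 0..4  c  (4B, 4-aligned); 4..6  e  (2B, 2-aligned); 6..8  -- padding (2B); 8..12  a  (4B, 4-aligned); 12..13  d  (1B, 1-aligned); 13..16  -- tail padding (3B); sizeof = 16, alignof = 4
0..2  width  (2B, 2-aligned)
2..3  channels  (1B, 1-aligned)
3..4  -- padding (1B)
4..8  height  (4B, 4-aligned)
8..26  mip_level  (18B, 2-aligned)
26..28  -- padding (2B)
28..32  format  (4B, 4-aligned)
32..40  layer  (8B, 8-aligned)
40..44  stride  (4B, 4-aligned)
44..60  pitch  (16B, 4-aligned)
within Record: a at 8
44 + 8 = 52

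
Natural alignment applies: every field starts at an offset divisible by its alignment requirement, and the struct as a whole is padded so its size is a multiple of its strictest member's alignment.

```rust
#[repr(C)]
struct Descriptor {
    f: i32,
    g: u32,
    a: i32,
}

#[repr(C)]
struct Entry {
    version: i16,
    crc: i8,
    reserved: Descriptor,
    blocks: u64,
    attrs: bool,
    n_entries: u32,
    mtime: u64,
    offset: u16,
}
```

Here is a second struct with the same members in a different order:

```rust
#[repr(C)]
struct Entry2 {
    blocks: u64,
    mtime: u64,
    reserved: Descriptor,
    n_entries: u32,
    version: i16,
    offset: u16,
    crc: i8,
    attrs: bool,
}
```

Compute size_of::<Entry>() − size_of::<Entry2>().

Descriptor: @0: f [4B, align 4] → 4; @4: g [4B, align 4] → 8; @8: a [4B, align 4] → 12; size 12, align 4
@0: version [2B, align 2] → 2
@2: crc [1B, align 1] → 3
+1 pad (align 4)
@4: reserved [12B, align 4] → 16
@16: blocks [8B, align 8] → 24
@24: attrs [1B, align 1] → 25
+3 pad (align 4)
@28: n_entries [4B, align 4] → 32
@32: mtime [8B, align 8] → 40
@40: offset [2B, align 2] → 42
+6 tail pad (align 8)
size 48, align 8
— Entry2 —
@0: blocks [8B, align 8] → 8
@8: mtime [8B, align 8] → 16
@16: reserved [12B, align 4] → 28
@28: n_entries [4B, align 4] → 32
@32: version [2B, align 2] → 34
@34: offset [2B, align 2] → 36
@36: crc [1B, align 1] → 37
@37: attrs [1B, align 1] → 38
+2 tail pad (align 8)
size 40, align 8
48 − 40 = 8

8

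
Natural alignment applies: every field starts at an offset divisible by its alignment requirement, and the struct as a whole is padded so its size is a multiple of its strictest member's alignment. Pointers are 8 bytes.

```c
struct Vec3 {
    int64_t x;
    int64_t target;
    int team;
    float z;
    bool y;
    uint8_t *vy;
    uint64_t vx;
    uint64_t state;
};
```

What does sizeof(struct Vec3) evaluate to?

56 bytes

@0: x [8B, align 8] → 8
@8: target [8B, align 8] → 16
@16: team [4B, align 4] → 20
@20: z [4B, align 4] → 24
@24: y [1B, align 1] → 25
+7 pad (align 8)
@32: vy [8B, align 8] → 40
@40: vx [8B, align 8] → 48
@48: state [8B, align 8] → 56
size 56, align 8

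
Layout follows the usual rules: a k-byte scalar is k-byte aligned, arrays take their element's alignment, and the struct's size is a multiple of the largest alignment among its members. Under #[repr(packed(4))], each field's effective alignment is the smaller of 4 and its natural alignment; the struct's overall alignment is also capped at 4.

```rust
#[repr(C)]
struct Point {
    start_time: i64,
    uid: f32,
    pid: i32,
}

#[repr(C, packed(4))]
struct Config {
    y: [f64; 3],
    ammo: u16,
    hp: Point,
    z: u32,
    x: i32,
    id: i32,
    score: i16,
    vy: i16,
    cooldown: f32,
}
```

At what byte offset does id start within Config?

Point: @0: start_time [8B, align 8] → 8; @8: uid [4B, align 4] → 12; @12: pid [4B, align 4] → 16; size 16, align 8
@0: y [24B, align 4] → 24
@24: ammo [2B, align 2] → 26
+2 pad (align 4)
@28: hp [16B, align 4] → 44
@44: z [4B, align 4] → 48
@48: x [4B, align 4] → 52
@52: id [4B, align 4] → 56

52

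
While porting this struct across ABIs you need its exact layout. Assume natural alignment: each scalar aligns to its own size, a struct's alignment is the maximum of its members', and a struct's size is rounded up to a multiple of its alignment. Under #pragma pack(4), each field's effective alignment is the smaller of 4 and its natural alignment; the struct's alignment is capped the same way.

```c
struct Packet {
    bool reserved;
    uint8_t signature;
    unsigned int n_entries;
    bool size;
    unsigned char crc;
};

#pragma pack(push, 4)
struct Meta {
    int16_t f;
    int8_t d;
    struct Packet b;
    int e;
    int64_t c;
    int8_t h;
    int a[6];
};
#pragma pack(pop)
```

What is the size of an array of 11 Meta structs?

Packet: 0..1  reserved  (1B, 1-aligned); 1..2  signature  (1B, 1-aligned); 2..4  -- padding (2B); 4..8  n_entries  (4B, 4-aligned); 8..9  size  (1B, 1-aligned); 9..10  crc  (1B, 1-aligned); 10..12  -- tail padding (2B); sizeof = 12, alignof = 4
0..2  f  (2B, 2-aligned)
2..3  d  (1B, 1-aligned)
3..4  -- padding (1B)
4..16  b  (12B, 4-aligned)
16..20  e  (4B, 4-aligned)
20..28  c  (8B, 4-aligned)
28..29  h  (1B, 1-aligned)
29..32  -- padding (3B)
32..56  a  (24B, 4-aligned)
sizeof = 56, alignof = 4
array of 11: 11 × 56 = 616

616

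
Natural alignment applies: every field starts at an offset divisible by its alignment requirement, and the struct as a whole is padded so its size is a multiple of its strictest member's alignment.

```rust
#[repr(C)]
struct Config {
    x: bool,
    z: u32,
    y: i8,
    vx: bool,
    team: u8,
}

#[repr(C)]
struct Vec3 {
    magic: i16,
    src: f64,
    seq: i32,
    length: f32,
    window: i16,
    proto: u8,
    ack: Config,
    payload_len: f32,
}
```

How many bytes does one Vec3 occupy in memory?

Config: x at 0 (size 1, align 1) → ends 1; pad 3 to align 4 for z; z at 4 (size 4, align 4) → ends 8; y at 8 (size 1, align 1) → ends 9; vx at 9 (size 1, align 1) → ends 10; team at 10 (size 1, align 1) → ends 11; tail pad 1 to reach multiple of 4; total 12 bytes, alignment 4
magic at 0 (size 2, align 2) → ends 2
pad 6 to align 8 for src
src at 8 (size 8, align 8) → ends 16
seq at 16 (size 4, align 4) → ends 20
length at 20 (size 4, align 4) → ends 24
window at 24 (size 2, align 2) → ends 26
proto at 26 (size 1, align 1) → ends 27
pad 1 to align 4 for ack
ack at 28 (size 12, align 4) → ends 40
payload_len at 40 (size 4, align 4) → ends 44
tail pad 4 to reach multiple of 8
total 48 bytes, alignment 8

48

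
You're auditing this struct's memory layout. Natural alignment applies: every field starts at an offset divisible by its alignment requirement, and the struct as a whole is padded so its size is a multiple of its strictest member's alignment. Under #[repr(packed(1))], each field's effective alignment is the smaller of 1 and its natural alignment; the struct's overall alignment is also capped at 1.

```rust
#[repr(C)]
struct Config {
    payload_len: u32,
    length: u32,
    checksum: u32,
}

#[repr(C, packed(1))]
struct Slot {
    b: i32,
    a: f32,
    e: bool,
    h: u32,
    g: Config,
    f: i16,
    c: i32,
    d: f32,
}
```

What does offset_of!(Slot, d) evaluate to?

31

Config: 0..4  payload_len  (4B, 4-aligned); 4..8  length  (4B, 4-aligned); 8..12  checksum  (4B, 4-aligned); sizeof = 12, alignof = 4
0..4  b  (4B, 1-aligned)
4..8  a  (4B, 1-aligned)
8..9  e  (1B, 1-aligned)
9..13  h  (4B, 1-aligned)
13..25  g  (12B, 1-aligned)
25..27  f  (2B, 1-aligned)
27..31  c  (4B, 1-aligned)
31..35  d  (4B, 1-aligned)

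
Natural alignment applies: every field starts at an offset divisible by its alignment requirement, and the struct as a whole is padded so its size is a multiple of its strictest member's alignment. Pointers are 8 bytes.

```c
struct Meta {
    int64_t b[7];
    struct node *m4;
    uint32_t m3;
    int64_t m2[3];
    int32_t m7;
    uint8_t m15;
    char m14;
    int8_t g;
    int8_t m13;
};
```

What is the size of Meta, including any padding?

104 bytes

0..56  b  (56B, 8-aligned)
56..64  m4  (8B, 8-aligned)
64..68  m3  (4B, 4-aligned)
68..72  -- padding (4B)
72..96  m2  (24B, 8-aligned)
96..100  m7  (4B, 4-aligned)
100..101  m15  (1B, 1-aligned)
101..102  m14  (1B, 1-aligned)
102..103  g  (1B, 1-aligned)
103..104  m13  (1B, 1-aligned)
sizeof = 104, alignof = 8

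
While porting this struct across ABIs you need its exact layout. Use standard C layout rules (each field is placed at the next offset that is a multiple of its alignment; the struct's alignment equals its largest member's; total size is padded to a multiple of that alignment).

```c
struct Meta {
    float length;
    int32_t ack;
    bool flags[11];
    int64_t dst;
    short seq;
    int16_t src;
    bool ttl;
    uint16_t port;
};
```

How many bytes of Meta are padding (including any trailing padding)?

@0: length [4B, align 4] → 4
@4: ack [4B, align 4] → 8
@8: flags [11B, align 1] → 19
+5 pad (align 8)
@24: dst [8B, align 8] → 32
@32: seq [2B, align 2] → 34
@34: src [2B, align 2] → 36
@36: ttl [1B, align 1] → 37
+1 pad (align 2)
@38: port [2B, align 2] → 40
size 40, align 8
data bytes 34, size 40 → padding 6

6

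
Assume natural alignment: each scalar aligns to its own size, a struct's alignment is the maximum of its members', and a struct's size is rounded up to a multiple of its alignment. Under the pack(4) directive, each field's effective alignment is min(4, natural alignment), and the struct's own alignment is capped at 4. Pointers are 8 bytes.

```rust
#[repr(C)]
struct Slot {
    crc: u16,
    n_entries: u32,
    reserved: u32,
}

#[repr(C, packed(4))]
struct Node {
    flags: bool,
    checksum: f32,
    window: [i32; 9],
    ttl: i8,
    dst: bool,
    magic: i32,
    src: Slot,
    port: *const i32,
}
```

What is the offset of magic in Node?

Slot: crc at 0 (size 2, align 2) → ends 2; pad 2 to align 4 for n_entries; n_entries at 4 (size 4, align 4) → ends 8; reserved at 8 (size 4, align 4) → ends 12; total 12 bytes, alignment 4
flags at 0 (size 1, align 1) → ends 1
pad 3 to align 4 for checksum
checksum at 4 (size 4, align 4) → ends 8
window at 8 (size 36, align 4) → ends 44
ttl at 44 (size 1, align 1) → ends 45
dst at 45 (size 1, align 1) → ends 46
pad 2 to align 4 for magic
magic at 48 (size 4, align 4) → ends 52

48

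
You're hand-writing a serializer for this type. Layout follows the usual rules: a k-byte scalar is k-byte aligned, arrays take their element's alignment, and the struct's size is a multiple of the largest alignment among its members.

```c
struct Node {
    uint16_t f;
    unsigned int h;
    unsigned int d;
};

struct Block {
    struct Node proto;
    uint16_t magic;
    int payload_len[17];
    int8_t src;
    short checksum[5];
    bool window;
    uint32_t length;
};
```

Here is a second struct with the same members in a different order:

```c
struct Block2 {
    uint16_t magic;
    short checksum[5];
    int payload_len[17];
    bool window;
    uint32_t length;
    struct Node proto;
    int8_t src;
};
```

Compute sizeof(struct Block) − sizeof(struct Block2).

0

Node: f at 0 (size 2, align 2) → ends 2; pad 2 to align 4 for h; h at 4 (size 4, align 4) → ends 8; d at 8 (size 4, align 4) → ends 12; total 12 bytes, alignment 4
proto at 0 (size 12, align 4) → ends 12
magic at 12 (size 2, align 2) → ends 14
pad 2 to align 4 for payload_len
payload_len at 16 (size 68, align 4) → ends 84
src at 84 (size 1, align 1) → ends 85
pad 1 to align 2 for checksum
checksum at 86 (size 10, align 2) → ends 96
window at 96 (size 1, align 1) → ends 97
pad 3 to align 4 for length
length at 100 (size 4, align 4) → ends 104
total 104 bytes, alignment 4
— Block2 —
magic at 0 (size 2, align 2) → ends 2
checksum at 2 (size 10, align 2) → ends 12
payload_len at 12 (size 68, align 4) → ends 80
window at 80 (size 1, align 1) → ends 81
pad 3 to align 4 for length
length at 84 (size 4, align 4) → ends 88
proto at 88 (size 12, align 4) → ends 100
src at 100 (size 1, align 1) → ends 101
tail pad 3 to reach multiple of 4
total 104 bytes, alignment 4
104 − 104 = 0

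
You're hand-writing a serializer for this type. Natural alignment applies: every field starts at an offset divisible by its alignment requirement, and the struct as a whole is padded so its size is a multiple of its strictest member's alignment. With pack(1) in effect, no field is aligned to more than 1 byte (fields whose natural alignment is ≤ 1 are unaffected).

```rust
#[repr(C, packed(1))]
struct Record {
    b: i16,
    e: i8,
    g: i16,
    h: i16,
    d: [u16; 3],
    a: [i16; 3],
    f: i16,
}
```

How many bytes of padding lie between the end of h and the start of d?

0

@0: b [2B, align 1] → 2
@2: e [1B, align 1] → 3
@3: g [2B, align 1] → 5
@5: h [2B, align 1] → 7
@7: d [6B, align 1] → 13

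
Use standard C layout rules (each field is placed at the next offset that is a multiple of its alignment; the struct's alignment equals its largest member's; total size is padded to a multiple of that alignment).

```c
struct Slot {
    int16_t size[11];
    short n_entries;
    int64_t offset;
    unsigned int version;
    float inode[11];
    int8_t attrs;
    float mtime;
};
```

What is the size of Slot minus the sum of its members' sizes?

0..22  size  (22B, 2-aligned)
22..24  n_entries  (2B, 2-aligned)
24..32  offset  (8B, 8-aligned)
32..36  version  (4B, 4-aligned)
36..80  inode  (44B, 4-aligned)
80..81  attrs  (1B, 1-aligned)
81..84  -- padding (3B)
84..88  mtime  (4B, 4-aligned)
sizeof = 88, alignof = 8
data bytes 85, size 88 → padding 3

3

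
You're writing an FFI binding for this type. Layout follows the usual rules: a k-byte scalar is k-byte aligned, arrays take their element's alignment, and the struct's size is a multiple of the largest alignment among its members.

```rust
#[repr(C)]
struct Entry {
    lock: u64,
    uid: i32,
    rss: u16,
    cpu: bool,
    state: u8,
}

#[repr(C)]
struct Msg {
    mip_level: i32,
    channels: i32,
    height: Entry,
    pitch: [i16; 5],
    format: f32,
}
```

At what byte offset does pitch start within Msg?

24

Entry: @0: lock [8B, align 8] → 8; @8: uid [4B, align 4] → 12; @12: rss [2B, align 2] → 14; @14: cpu [1B, align 1] → 15; @15: state [1B, align 1] → 16; size 16, align 8
@0: mip_level [4B, align 4] → 4
@4: channels [4B, align 4] → 8
@8: height [16B, align 8] → 24
@24: pitch [10B, align 2] → 34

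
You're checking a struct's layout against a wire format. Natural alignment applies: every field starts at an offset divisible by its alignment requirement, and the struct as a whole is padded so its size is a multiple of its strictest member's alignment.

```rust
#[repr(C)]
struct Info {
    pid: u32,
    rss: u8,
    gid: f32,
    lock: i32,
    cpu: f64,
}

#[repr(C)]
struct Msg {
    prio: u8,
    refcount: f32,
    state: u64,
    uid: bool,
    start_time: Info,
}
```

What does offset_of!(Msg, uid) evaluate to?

16

Info: @0: pid [4B, align 4] → 4; @4: rss [1B, align 1] → 5; +3 pad (align 4); @8: gid [4B, align 4] → 12; @12: lock [4B, align 4] → 16; @16: cpu [8B, align 8] → 24; size 24, align 8
@0: prio [1B, align 1] → 1
+3 pad (align 4)
@4: refcount [4B, align 4] → 8
@8: state [8B, align 8] → 16
@16: uid [1B, align 1] → 17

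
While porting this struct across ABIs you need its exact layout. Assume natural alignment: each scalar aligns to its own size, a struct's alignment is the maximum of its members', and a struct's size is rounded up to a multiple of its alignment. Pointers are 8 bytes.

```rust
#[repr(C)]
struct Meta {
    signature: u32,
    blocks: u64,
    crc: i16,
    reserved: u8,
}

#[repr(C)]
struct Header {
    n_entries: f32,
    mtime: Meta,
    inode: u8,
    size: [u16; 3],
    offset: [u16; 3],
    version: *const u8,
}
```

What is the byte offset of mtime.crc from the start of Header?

24

Meta: @0: signature [4B, align 4] → 4; +4 pad (align 8); @8: blocks [8B, align 8] → 16; @16: crc [2B, align 2] → 18; @18: reserved [1B, align 1] → 19; +5 tail pad (align 8); size 24, align 8
@0: n_entries [4B, align 4] → 4
+4 pad (align 8)
@8: mtime [24B, align 8] → 32
within Meta: crc at 16
8 + 16 = 24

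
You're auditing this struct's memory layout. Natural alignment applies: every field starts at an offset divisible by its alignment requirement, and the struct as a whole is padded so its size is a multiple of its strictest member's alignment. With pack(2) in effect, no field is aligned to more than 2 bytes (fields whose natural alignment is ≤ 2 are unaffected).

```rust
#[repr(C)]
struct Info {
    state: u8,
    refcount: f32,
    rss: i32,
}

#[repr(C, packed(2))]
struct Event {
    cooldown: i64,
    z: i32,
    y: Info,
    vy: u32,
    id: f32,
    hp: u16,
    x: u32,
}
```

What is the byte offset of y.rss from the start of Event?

20

Info: 0..1  state  (1B, 1-aligned); 1..4  -- padding (3B); 4..8  refcount  (4B, 4-aligned); 8..12  rss  (4B, 4-aligned); sizeof = 12, alignof = 4
0..8  cooldown  (8B, 2-aligned)
8..12  z  (4B, 2-aligned)
12..24  y  (12B, 2-aligned)
within Info: rss at 8
12 + 8 = 20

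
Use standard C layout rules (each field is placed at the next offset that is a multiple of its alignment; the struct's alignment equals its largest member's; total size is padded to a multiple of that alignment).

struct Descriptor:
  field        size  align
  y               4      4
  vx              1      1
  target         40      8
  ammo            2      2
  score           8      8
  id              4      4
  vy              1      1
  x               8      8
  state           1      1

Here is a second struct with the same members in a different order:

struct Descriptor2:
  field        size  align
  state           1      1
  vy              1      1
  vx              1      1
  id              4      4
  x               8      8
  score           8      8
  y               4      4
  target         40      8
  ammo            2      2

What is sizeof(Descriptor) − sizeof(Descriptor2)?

@0: y [4B, align 4] → 4
@4: vx [1B, align 1] → 5
+3 pad (align 8)
@8: target [40B, align 8] → 48
@48: ammo [2B, align 2] → 50
+6 pad (align 8)
@56: score [8B, align 8] → 64
@64: id [4B, align 4] → 68
@68: vy [1B, align 1] → 69
+3 pad (align 8)
@72: x [8B, align 8] → 80
@80: state [1B, align 1] → 81
+7 tail pad (align 8)
size 88, align 8
— Descriptor2 —
@0: state [1B, align 1] → 1
@1: vy [1B, align 1] → 2
@2: vx [1B, align 1] → 3
+1 pad (align 4)
@4: id [4B, align 4] → 8
@8: x [8B, align 8] → 16
@16: score [8B, align 8] → 24
@24: y [4B, align 4] → 28
+4 pad (align 8)
@32: target [40B, align 8] → 72
@72: ammo [2B, align 2] → 74
+6 tail pad (align 8)
size 80, align 8
88 − 80 = 8

8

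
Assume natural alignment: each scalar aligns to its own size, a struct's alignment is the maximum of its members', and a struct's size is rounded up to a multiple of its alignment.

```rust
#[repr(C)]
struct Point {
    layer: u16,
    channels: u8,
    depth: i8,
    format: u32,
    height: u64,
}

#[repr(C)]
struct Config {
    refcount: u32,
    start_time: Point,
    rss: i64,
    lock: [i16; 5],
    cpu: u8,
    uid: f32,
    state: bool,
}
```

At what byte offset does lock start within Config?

32

Point: 0..2  layer  (2B, 2-aligned); 2..3  channels  (1B, 1-aligned); 3..4  depth  (1B, 1-aligned); 4..8  format  (4B, 4-aligned); 8..16  height  (8B, 8-aligned); sizeof = 16, alignof = 8
0..4  refcount  (4B, 4-aligned)
4..8  -- padding (4B)
8..24  start_time  (16B, 8-aligned)
24..32  rss  (8B, 8-aligned)
32..42  lock  (10B, 2-aligned)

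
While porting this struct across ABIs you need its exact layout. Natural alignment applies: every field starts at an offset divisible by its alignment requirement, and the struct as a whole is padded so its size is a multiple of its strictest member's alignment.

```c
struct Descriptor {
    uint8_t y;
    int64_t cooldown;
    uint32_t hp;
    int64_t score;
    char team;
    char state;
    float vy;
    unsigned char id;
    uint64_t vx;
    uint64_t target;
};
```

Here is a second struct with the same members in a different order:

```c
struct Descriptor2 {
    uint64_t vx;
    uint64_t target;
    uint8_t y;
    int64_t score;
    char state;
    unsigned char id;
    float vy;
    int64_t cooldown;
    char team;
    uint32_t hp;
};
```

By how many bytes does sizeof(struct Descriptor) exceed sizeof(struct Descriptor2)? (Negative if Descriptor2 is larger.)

y at 0 (size 1, align 1) → ends 1
pad 7 to align 8 for cooldown
cooldown at 8 (size 8, align 8) → ends 16
hp at 16 (size 4, align 4) → ends 20
pad 4 to align 8 for score
score at 24 (size 8, align 8) → ends 32
team at 32 (size 1, align 1) → ends 33
state at 33 (size 1, align 1) → ends 34
pad 2 to align 4 for vy
vy at 36 (size 4, align 4) → ends 40
id at 40 (size 1, align 1) → ends 41
pad 7 to align 8 for vx
vx at 48 (size 8, align 8) → ends 56
target at 56 (size 8, align 8) → ends 64
total 64 bytes, alignment 8
— Descriptor2 —
vx at 0 (size 8, align 8) → ends 8
target at 8 (size 8, align 8) → ends 16
y at 16 (size 1, align 1) → ends 17
pad 7 to align 8 for score
score at 24 (size 8, align 8) → ends 32
state at 32 (size 1, align 1) → ends 33
id at 33 (size 1, align 1) → ends 34
pad 2 to align 4 for vy
vy at 36 (size 4, align 4) → ends 40
cooldown at 40 (size 8, align 8) → ends 48
team at 48 (size 1, align 1) → ends 49
pad 3 to align 4 for hp
hp at 52 (size 4, align 4) → ends 56
total 56 bytes, alignment 8
64 − 56 = 8

8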